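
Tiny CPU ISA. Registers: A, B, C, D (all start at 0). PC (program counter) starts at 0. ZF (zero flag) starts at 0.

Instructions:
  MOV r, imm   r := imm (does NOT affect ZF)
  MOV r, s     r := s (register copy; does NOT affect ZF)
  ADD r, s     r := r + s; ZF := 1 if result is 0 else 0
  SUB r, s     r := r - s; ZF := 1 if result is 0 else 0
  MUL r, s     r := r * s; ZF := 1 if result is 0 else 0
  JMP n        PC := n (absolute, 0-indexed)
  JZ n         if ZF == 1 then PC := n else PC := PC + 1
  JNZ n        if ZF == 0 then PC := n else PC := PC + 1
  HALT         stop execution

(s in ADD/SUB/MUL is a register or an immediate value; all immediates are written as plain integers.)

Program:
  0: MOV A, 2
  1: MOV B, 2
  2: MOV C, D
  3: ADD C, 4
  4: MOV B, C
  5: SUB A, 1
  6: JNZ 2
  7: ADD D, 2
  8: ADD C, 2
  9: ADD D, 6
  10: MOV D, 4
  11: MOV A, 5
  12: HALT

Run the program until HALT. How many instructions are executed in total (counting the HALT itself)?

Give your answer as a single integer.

Answer: 18

Derivation:
Step 1: PC=0 exec 'MOV A, 2'. After: A=2 B=0 C=0 D=0 ZF=0 PC=1
Step 2: PC=1 exec 'MOV B, 2'. After: A=2 B=2 C=0 D=0 ZF=0 PC=2
Step 3: PC=2 exec 'MOV C, D'. After: A=2 B=2 C=0 D=0 ZF=0 PC=3
Step 4: PC=3 exec 'ADD C, 4'. After: A=2 B=2 C=4 D=0 ZF=0 PC=4
Step 5: PC=4 exec 'MOV B, C'. After: A=2 B=4 C=4 D=0 ZF=0 PC=5
Step 6: PC=5 exec 'SUB A, 1'. After: A=1 B=4 C=4 D=0 ZF=0 PC=6
Step 7: PC=6 exec 'JNZ 2'. After: A=1 B=4 C=4 D=0 ZF=0 PC=2
Step 8: PC=2 exec 'MOV C, D'. After: A=1 B=4 C=0 D=0 ZF=0 PC=3
Step 9: PC=3 exec 'ADD C, 4'. After: A=1 B=4 C=4 D=0 ZF=0 PC=4
Step 10: PC=4 exec 'MOV B, C'. After: A=1 B=4 C=4 D=0 ZF=0 PC=5
Step 11: PC=5 exec 'SUB A, 1'. After: A=0 B=4 C=4 D=0 ZF=1 PC=6
Step 12: PC=6 exec 'JNZ 2'. After: A=0 B=4 C=4 D=0 ZF=1 PC=7
Step 13: PC=7 exec 'ADD D, 2'. After: A=0 B=4 C=4 D=2 ZF=0 PC=8
Step 14: PC=8 exec 'ADD C, 2'. After: A=0 B=4 C=6 D=2 ZF=0 PC=9
Step 15: PC=9 exec 'ADD D, 6'. After: A=0 B=4 C=6 D=8 ZF=0 PC=10
Step 16: PC=10 exec 'MOV D, 4'. After: A=0 B=4 C=6 D=4 ZF=0 PC=11
Step 17: PC=11 exec 'MOV A, 5'. After: A=5 B=4 C=6 D=4 ZF=0 PC=12
Step 18: PC=12 exec 'HALT'. After: A=5 B=4 C=6 D=4 ZF=0 PC=12 HALTED
Total instructions executed: 18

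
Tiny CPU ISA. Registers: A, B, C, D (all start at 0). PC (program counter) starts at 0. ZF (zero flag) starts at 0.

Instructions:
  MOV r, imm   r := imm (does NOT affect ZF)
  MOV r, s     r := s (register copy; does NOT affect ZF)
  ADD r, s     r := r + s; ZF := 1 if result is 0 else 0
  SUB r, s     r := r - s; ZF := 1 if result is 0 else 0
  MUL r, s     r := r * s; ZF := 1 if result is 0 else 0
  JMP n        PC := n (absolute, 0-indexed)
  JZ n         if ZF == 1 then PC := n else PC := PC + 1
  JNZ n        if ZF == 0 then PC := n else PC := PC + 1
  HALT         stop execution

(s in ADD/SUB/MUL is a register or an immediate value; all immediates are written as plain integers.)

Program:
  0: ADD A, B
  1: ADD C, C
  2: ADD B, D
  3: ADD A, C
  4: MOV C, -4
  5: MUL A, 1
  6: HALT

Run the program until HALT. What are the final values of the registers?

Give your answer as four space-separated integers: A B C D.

Answer: 0 0 -4 0

Derivation:
Step 1: PC=0 exec 'ADD A, B'. After: A=0 B=0 C=0 D=0 ZF=1 PC=1
Step 2: PC=1 exec 'ADD C, C'. After: A=0 B=0 C=0 D=0 ZF=1 PC=2
Step 3: PC=2 exec 'ADD B, D'. After: A=0 B=0 C=0 D=0 ZF=1 PC=3
Step 4: PC=3 exec 'ADD A, C'. After: A=0 B=0 C=0 D=0 ZF=1 PC=4
Step 5: PC=4 exec 'MOV C, -4'. After: A=0 B=0 C=-4 D=0 ZF=1 PC=5
Step 6: PC=5 exec 'MUL A, 1'. After: A=0 B=0 C=-4 D=0 ZF=1 PC=6
Step 7: PC=6 exec 'HALT'. After: A=0 B=0 C=-4 D=0 ZF=1 PC=6 HALTED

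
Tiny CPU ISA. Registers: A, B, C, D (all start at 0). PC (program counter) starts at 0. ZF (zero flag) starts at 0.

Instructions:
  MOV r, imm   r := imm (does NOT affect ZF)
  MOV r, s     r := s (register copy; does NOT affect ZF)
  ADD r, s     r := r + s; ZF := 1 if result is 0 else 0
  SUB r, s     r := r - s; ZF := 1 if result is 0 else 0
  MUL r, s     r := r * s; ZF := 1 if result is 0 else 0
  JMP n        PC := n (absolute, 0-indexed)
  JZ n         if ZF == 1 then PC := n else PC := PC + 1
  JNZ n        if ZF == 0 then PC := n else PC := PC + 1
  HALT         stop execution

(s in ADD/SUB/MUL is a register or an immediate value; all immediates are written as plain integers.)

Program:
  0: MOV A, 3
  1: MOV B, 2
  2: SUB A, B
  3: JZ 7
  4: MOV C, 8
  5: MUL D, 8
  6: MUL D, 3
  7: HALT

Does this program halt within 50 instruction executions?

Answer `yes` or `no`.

Step 1: PC=0 exec 'MOV A, 3'. After: A=3 B=0 C=0 D=0 ZF=0 PC=1
Step 2: PC=1 exec 'MOV B, 2'. After: A=3 B=2 C=0 D=0 ZF=0 PC=2
Step 3: PC=2 exec 'SUB A, B'. After: A=1 B=2 C=0 D=0 ZF=0 PC=3
Step 4: PC=3 exec 'JZ 7'. After: A=1 B=2 C=0 D=0 ZF=0 PC=4
Step 5: PC=4 exec 'MOV C, 8'. After: A=1 B=2 C=8 D=0 ZF=0 PC=5
Step 6: PC=5 exec 'MUL D, 8'. After: A=1 B=2 C=8 D=0 ZF=1 PC=6
Step 7: PC=6 exec 'MUL D, 3'. After: A=1 B=2 C=8 D=0 ZF=1 PC=7
Step 8: PC=7 exec 'HALT'. After: A=1 B=2 C=8 D=0 ZF=1 PC=7 HALTED

Answer: yes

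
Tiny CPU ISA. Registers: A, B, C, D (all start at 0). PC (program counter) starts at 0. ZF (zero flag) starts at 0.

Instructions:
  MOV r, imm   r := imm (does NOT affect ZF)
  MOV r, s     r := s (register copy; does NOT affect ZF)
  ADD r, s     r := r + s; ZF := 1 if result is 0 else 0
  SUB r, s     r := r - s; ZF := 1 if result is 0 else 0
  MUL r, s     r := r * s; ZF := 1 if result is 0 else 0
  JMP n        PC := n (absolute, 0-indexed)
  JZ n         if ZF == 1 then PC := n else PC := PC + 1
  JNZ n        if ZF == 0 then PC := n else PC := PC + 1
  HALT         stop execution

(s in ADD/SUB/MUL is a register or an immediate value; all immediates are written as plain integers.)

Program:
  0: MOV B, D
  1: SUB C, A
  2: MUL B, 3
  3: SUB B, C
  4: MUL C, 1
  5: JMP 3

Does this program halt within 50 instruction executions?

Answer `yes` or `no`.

Step 1: PC=0 exec 'MOV B, D'. After: A=0 B=0 C=0 D=0 ZF=0 PC=1
Step 2: PC=1 exec 'SUB C, A'. After: A=0 B=0 C=0 D=0 ZF=1 PC=2
Step 3: PC=2 exec 'MUL B, 3'. After: A=0 B=0 C=0 D=0 ZF=1 PC=3
Step 4: PC=3 exec 'SUB B, C'. After: A=0 B=0 C=0 D=0 ZF=1 PC=4
Step 5: PC=4 exec 'MUL C, 1'. After: A=0 B=0 C=0 D=0 ZF=1 PC=5
Step 6: PC=5 exec 'JMP 3'. After: A=0 B=0 C=0 D=0 ZF=1 PC=3
State after step 6 equals state after step 3: the program is in a cycle of length 3 and will never halt.

Answer: no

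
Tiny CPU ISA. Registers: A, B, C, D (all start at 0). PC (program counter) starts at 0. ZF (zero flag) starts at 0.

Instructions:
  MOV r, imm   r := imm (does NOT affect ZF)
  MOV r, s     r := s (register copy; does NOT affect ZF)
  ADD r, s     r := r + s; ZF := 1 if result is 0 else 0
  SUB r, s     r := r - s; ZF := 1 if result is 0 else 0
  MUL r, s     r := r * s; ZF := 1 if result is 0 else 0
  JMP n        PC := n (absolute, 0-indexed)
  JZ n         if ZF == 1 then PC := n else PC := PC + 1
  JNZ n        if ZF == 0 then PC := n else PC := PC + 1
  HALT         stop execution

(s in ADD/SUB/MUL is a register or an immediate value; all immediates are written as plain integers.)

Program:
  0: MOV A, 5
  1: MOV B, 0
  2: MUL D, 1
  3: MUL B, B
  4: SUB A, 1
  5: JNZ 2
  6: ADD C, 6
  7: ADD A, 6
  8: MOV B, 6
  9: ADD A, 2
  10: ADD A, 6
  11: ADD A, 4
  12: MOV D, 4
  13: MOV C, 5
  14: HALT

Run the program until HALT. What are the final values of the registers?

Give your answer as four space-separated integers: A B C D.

Answer: 18 6 5 4

Derivation:
Step 1: PC=0 exec 'MOV A, 5'. After: A=5 B=0 C=0 D=0 ZF=0 PC=1
Step 2: PC=1 exec 'MOV B, 0'. After: A=5 B=0 C=0 D=0 ZF=0 PC=2
Step 3: PC=2 exec 'MUL D, 1'. After: A=5 B=0 C=0 D=0 ZF=1 PC=3
Step 4: PC=3 exec 'MUL B, B'. After: A=5 B=0 C=0 D=0 ZF=1 PC=4
Step 5: PC=4 exec 'SUB A, 1'. After: A=4 B=0 C=0 D=0 ZF=0 PC=5
Step 6: PC=5 exec 'JNZ 2'. After: A=4 B=0 C=0 D=0 ZF=0 PC=2
Step 7: PC=2 exec 'MUL D, 1'. After: A=4 B=0 C=0 D=0 ZF=1 PC=3
Step 8: PC=3 exec 'MUL B, B'. After: A=4 B=0 C=0 D=0 ZF=1 PC=4
Step 9: PC=4 exec 'SUB A, 1'. After: A=3 B=0 C=0 D=0 ZF=0 PC=5
Step 10: PC=5 exec 'JNZ 2'. After: A=3 B=0 C=0 D=0 ZF=0 PC=2
Step 11: PC=2 exec 'MUL D, 1'. After: A=3 B=0 C=0 D=0 ZF=1 PC=3
Step 12: PC=3 exec 'MUL B, B'. After: A=3 B=0 C=0 D=0 ZF=1 PC=4
Step 13: PC=4 exec 'SUB A, 1'. After: A=2 B=0 C=0 D=0 ZF=0 PC=5
Step 14: PC=5 exec 'JNZ 2'. After: A=2 B=0 C=0 D=0 ZF=0 PC=2
Step 15: PC=2 exec 'MUL D, 1'. After: A=2 B=0 C=0 D=0 ZF=1 PC=3
Step 16: PC=3 exec 'MUL B, B'. After: A=2 B=0 C=0 D=0 ZF=1 PC=4
Step 17: PC=4 exec 'SUB A, 1'. After: A=1 B=0 C=0 D=0 ZF=0 PC=5
Step 18: PC=5 exec 'JNZ 2'. After: A=1 B=0 C=0 D=0 ZF=0 PC=2
Step 19: PC=2 exec 'MUL D, 1'. After: A=1 B=0 C=0 D=0 ZF=1 PC=3
Step 20: PC=3 exec 'MUL B, B'. After: A=1 B=0 C=0 D=0 ZF=1 PC=4
Step 21: PC=4 exec 'SUB A, 1'. After: A=0 B=0 C=0 D=0 ZF=1 PC=5
Step 22: PC=5 exec 'JNZ 2'. After: A=0 B=0 C=0 D=0 ZF=1 PC=6
Step 23: PC=6 exec 'ADD C, 6'. After: A=0 B=0 C=6 D=0 ZF=0 PC=7
Step 24: PC=7 exec 'ADD A, 6'. After: A=6 B=0 C=6 D=0 ZF=0 PC=8
Step 25: PC=8 exec 'MOV B, 6'. After: A=6 B=6 C=6 D=0 ZF=0 PC=9
Step 26: PC=9 exec 'ADD A, 2'. After: A=8 B=6 C=6 D=0 ZF=0 PC=10
Step 27: PC=10 exec 'ADD A, 6'. After: A=14 B=6 C=6 D=0 ZF=0 PC=11
Step 28: PC=11 exec 'ADD A, 4'. After: A=18 B=6 C=6 D=0 ZF=0 PC=12
Step 29: PC=12 exec 'MOV D, 4'. After: A=18 B=6 C=6 D=4 ZF=0 PC=13
Step 30: PC=13 exec 'MOV C, 5'. After: A=18 B=6 C=5 D=4 ZF=0 PC=14
Step 31: PC=14 exec 'HALT'. After: A=18 B=6 C=5 D=4 ZF=0 PC=14 HALTED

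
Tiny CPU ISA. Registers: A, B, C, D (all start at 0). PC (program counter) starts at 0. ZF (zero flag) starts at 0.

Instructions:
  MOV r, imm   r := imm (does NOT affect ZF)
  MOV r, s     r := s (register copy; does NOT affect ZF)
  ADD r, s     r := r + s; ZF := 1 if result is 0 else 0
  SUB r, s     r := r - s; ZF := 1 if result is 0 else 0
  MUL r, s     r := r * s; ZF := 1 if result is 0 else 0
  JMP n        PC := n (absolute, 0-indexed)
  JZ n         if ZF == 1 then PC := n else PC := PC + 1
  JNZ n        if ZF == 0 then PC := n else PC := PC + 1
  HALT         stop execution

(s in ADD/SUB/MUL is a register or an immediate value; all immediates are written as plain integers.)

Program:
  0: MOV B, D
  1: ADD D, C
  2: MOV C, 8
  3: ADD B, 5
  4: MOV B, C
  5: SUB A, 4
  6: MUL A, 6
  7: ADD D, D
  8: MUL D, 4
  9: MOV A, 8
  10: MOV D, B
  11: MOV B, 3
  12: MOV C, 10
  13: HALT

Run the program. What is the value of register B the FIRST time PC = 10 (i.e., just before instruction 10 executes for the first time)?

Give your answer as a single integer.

Step 1: PC=0 exec 'MOV B, D'. After: A=0 B=0 C=0 D=0 ZF=0 PC=1
Step 2: PC=1 exec 'ADD D, C'. After: A=0 B=0 C=0 D=0 ZF=1 PC=2
Step 3: PC=2 exec 'MOV C, 8'. After: A=0 B=0 C=8 D=0 ZF=1 PC=3
Step 4: PC=3 exec 'ADD B, 5'. After: A=0 B=5 C=8 D=0 ZF=0 PC=4
Step 5: PC=4 exec 'MOV B, C'. After: A=0 B=8 C=8 D=0 ZF=0 PC=5
Step 6: PC=5 exec 'SUB A, 4'. After: A=-4 B=8 C=8 D=0 ZF=0 PC=6
Step 7: PC=6 exec 'MUL A, 6'. After: A=-24 B=8 C=8 D=0 ZF=0 PC=7
Step 8: PC=7 exec 'ADD D, D'. After: A=-24 B=8 C=8 D=0 ZF=1 PC=8
Step 9: PC=8 exec 'MUL D, 4'. After: A=-24 B=8 C=8 D=0 ZF=1 PC=9
Step 10: PC=9 exec 'MOV A, 8'. After: A=8 B=8 C=8 D=0 ZF=1 PC=10
First time PC=10: B=8

8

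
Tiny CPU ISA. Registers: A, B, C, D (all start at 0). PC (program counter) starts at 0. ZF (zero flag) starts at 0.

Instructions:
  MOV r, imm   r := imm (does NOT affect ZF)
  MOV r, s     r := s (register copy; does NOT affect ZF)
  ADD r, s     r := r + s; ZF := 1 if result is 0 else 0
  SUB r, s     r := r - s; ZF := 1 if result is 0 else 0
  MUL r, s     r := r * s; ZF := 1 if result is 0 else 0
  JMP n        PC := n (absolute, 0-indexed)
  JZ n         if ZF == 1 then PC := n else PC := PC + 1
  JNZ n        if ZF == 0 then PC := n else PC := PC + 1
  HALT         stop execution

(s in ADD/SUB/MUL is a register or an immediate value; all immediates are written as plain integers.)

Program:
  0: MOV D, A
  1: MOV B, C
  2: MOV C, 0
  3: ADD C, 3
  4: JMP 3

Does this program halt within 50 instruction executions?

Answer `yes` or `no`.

Answer: no

Derivation:
Step 1: PC=0 exec 'MOV D, A'. After: A=0 B=0 C=0 D=0 ZF=0 PC=1
Step 2: PC=1 exec 'MOV B, C'. After: A=0 B=0 C=0 D=0 ZF=0 PC=2
Step 3: PC=2 exec 'MOV C, 0'. After: A=0 B=0 C=0 D=0 ZF=0 PC=3
Step 4: PC=3 exec 'ADD C, 3'. After: A=0 B=0 C=3 D=0 ZF=0 PC=4
Step 5: PC=4 exec 'JMP 3'. After: A=0 B=0 C=3 D=0 ZF=0 PC=3
Step 6: PC=3 exec 'ADD C, 3'. After: A=0 B=0 C=6 D=0 ZF=0 PC=4
Step 7: PC=4 exec 'JMP 3'. After: A=0 B=0 C=6 D=0 ZF=0 PC=3
Step 8: PC=3 exec 'ADD C, 3'. After: A=0 B=0 C=9 D=0 ZF=0 PC=4
Step 9: PC=4 exec 'JMP 3'. After: A=0 B=0 C=9 D=0 ZF=0 PC=3
Step 10: PC=3 exec 'ADD C, 3'. After: A=0 B=0 C=12 D=0 ZF=0 PC=4
Step 11: PC=4 exec 'JMP 3'. After: A=0 B=0 C=12 D=0 ZF=0 PC=3
Step 12: PC=3 exec 'ADD C, 3'. After: A=0 B=0 C=15 D=0 ZF=0 PC=4
Step 13: PC=4 exec 'JMP 3'. After: A=0 B=0 C=15 D=0 ZF=0 PC=3
Step 14: PC=3 exec 'ADD C, 3'. After: A=0 B=0 C=18 D=0 ZF=0 PC=4
Step 15: PC=4 exec 'JMP 3'. After: A=0 B=0 C=18 D=0 ZF=0 PC=3
After 50 steps: not halted. PC revisits the same instructions with no path to HALT; will never halt.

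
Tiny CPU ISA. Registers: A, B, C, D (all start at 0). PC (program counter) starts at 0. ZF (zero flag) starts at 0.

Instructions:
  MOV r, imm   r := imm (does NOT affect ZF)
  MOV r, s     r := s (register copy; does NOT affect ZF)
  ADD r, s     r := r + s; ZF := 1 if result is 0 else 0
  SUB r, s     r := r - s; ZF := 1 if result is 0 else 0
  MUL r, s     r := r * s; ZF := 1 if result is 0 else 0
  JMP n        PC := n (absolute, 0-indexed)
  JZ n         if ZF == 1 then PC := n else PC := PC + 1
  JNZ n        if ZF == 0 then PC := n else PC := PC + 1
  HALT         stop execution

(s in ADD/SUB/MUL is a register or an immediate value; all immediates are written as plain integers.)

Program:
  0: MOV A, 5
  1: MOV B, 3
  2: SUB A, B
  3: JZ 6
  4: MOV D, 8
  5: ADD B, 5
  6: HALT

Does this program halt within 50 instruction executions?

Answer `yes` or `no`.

Step 1: PC=0 exec 'MOV A, 5'. After: A=5 B=0 C=0 D=0 ZF=0 PC=1
Step 2: PC=1 exec 'MOV B, 3'. After: A=5 B=3 C=0 D=0 ZF=0 PC=2
Step 3: PC=2 exec 'SUB A, B'. After: A=2 B=3 C=0 D=0 ZF=0 PC=3
Step 4: PC=3 exec 'JZ 6'. After: A=2 B=3 C=0 D=0 ZF=0 PC=4
Step 5: PC=4 exec 'MOV D, 8'. After: A=2 B=3 C=0 D=8 ZF=0 PC=5
Step 6: PC=5 exec 'ADD B, 5'. After: A=2 B=8 C=0 D=8 ZF=0 PC=6
Step 7: PC=6 exec 'HALT'. After: A=2 B=8 C=0 D=8 ZF=0 PC=6 HALTED

Answer: yes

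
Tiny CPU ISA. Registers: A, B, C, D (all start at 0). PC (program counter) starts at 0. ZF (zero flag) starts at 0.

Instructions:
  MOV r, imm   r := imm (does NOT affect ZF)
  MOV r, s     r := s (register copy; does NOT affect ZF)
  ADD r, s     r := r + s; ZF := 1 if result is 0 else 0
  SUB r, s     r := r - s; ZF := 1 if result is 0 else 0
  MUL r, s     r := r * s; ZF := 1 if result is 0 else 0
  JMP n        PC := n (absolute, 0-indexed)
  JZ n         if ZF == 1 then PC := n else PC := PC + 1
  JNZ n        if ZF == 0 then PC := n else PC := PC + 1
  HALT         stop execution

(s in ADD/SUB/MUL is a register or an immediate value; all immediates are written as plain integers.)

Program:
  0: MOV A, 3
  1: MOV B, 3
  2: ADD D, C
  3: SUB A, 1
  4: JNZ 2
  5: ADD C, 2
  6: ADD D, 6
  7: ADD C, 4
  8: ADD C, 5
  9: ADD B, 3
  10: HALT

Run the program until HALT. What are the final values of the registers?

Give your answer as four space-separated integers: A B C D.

Step 1: PC=0 exec 'MOV A, 3'. After: A=3 B=0 C=0 D=0 ZF=0 PC=1
Step 2: PC=1 exec 'MOV B, 3'. After: A=3 B=3 C=0 D=0 ZF=0 PC=2
Step 3: PC=2 exec 'ADD D, C'. After: A=3 B=3 C=0 D=0 ZF=1 PC=3
Step 4: PC=3 exec 'SUB A, 1'. After: A=2 B=3 C=0 D=0 ZF=0 PC=4
Step 5: PC=4 exec 'JNZ 2'. After: A=2 B=3 C=0 D=0 ZF=0 PC=2
Step 6: PC=2 exec 'ADD D, C'. After: A=2 B=3 C=0 D=0 ZF=1 PC=3
Step 7: PC=3 exec 'SUB A, 1'. After: A=1 B=3 C=0 D=0 ZF=0 PC=4
Step 8: PC=4 exec 'JNZ 2'. After: A=1 B=3 C=0 D=0 ZF=0 PC=2
Step 9: PC=2 exec 'ADD D, C'. After: A=1 B=3 C=0 D=0 ZF=1 PC=3
Step 10: PC=3 exec 'SUB A, 1'. After: A=0 B=3 C=0 D=0 ZF=1 PC=4
Step 11: PC=4 exec 'JNZ 2'. After: A=0 B=3 C=0 D=0 ZF=1 PC=5
Step 12: PC=5 exec 'ADD C, 2'. After: A=0 B=3 C=2 D=0 ZF=0 PC=6
Step 13: PC=6 exec 'ADD D, 6'. After: A=0 B=3 C=2 D=6 ZF=0 PC=7
Step 14: PC=7 exec 'ADD C, 4'. After: A=0 B=3 C=6 D=6 ZF=0 PC=8
Step 15: PC=8 exec 'ADD C, 5'. After: A=0 B=3 C=11 D=6 ZF=0 PC=9
Step 16: PC=9 exec 'ADD B, 3'. After: A=0 B=6 C=11 D=6 ZF=0 PC=10
Step 17: PC=10 exec 'HALT'. After: A=0 B=6 C=11 D=6 ZF=0 PC=10 HALTED

Answer: 0 6 11 6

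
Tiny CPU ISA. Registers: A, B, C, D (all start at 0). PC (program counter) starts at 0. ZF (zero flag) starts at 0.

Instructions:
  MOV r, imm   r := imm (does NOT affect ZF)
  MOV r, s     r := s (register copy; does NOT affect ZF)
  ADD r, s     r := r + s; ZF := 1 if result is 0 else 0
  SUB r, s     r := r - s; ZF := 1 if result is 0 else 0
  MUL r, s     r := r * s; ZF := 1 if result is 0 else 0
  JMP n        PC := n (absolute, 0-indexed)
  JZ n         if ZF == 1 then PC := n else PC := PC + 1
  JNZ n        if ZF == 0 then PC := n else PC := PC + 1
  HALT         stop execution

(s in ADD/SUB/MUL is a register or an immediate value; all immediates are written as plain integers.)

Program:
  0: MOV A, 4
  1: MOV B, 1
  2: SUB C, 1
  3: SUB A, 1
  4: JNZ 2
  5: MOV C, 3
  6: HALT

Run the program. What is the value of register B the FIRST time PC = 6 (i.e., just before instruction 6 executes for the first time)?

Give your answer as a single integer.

Step 1: PC=0 exec 'MOV A, 4'. After: A=4 B=0 C=0 D=0 ZF=0 PC=1
Step 2: PC=1 exec 'MOV B, 1'. After: A=4 B=1 C=0 D=0 ZF=0 PC=2
Step 3: PC=2 exec 'SUB C, 1'. After: A=4 B=1 C=-1 D=0 ZF=0 PC=3
Step 4: PC=3 exec 'SUB A, 1'. After: A=3 B=1 C=-1 D=0 ZF=0 PC=4
Step 5: PC=4 exec 'JNZ 2'. After: A=3 B=1 C=-1 D=0 ZF=0 PC=2
Step 6: PC=2 exec 'SUB C, 1'. After: A=3 B=1 C=-2 D=0 ZF=0 PC=3
Step 7: PC=3 exec 'SUB A, 1'. After: A=2 B=1 C=-2 D=0 ZF=0 PC=4
Step 8: PC=4 exec 'JNZ 2'. After: A=2 B=1 C=-2 D=0 ZF=0 PC=2
Step 9: PC=2 exec 'SUB C, 1'. After: A=2 B=1 C=-3 D=0 ZF=0 PC=3
Step 10: PC=3 exec 'SUB A, 1'. After: A=1 B=1 C=-3 D=0 ZF=0 PC=4
Step 11: PC=4 exec 'JNZ 2'. After: A=1 B=1 C=-3 D=0 ZF=0 PC=2
Step 12: PC=2 exec 'SUB C, 1'. After: A=1 B=1 C=-4 D=0 ZF=0 PC=3
Step 13: PC=3 exec 'SUB A, 1'. After: A=0 B=1 C=-4 D=0 ZF=1 PC=4
Step 14: PC=4 exec 'JNZ 2'. After: A=0 B=1 C=-4 D=0 ZF=1 PC=5
Step 15: PC=5 exec 'MOV C, 3'. After: A=0 B=1 C=3 D=0 ZF=1 PC=6
First time PC=6: B=1

1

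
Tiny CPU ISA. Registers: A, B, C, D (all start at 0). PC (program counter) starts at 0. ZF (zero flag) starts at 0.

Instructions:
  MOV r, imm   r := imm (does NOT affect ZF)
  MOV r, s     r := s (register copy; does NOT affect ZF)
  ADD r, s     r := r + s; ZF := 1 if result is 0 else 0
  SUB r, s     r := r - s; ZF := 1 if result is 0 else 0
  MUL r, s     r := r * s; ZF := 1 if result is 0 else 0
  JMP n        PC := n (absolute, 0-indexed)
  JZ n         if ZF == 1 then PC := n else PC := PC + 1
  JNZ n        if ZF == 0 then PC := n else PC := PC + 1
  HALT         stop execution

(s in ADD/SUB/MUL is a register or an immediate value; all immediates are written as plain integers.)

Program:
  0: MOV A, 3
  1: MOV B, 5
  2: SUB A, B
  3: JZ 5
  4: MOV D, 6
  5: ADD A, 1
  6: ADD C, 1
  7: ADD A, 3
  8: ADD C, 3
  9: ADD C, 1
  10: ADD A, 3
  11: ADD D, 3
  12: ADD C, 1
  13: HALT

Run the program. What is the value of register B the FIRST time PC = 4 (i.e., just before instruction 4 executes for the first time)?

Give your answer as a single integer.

Step 1: PC=0 exec 'MOV A, 3'. After: A=3 B=0 C=0 D=0 ZF=0 PC=1
Step 2: PC=1 exec 'MOV B, 5'. After: A=3 B=5 C=0 D=0 ZF=0 PC=2
Step 3: PC=2 exec 'SUB A, B'. After: A=-2 B=5 C=0 D=0 ZF=0 PC=3
Step 4: PC=3 exec 'JZ 5'. After: A=-2 B=5 C=0 D=0 ZF=0 PC=4
First time PC=4: B=5

5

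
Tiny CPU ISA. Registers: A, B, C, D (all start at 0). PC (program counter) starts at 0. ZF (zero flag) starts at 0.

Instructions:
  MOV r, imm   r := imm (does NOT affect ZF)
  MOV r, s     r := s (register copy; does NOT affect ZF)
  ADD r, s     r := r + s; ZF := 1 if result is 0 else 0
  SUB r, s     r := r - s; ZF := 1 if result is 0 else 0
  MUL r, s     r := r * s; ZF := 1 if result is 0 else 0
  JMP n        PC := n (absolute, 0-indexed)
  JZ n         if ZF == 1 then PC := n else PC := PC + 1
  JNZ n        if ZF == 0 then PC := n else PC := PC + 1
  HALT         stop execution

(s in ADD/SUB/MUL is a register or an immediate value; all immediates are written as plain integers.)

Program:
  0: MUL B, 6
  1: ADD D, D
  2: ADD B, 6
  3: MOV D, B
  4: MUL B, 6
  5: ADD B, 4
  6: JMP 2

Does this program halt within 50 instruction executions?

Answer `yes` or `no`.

Answer: no

Derivation:
Step 1: PC=0 exec 'MUL B, 6'. After: A=0 B=0 C=0 D=0 ZF=1 PC=1
Step 2: PC=1 exec 'ADD D, D'. After: A=0 B=0 C=0 D=0 ZF=1 PC=2
Step 3: PC=2 exec 'ADD B, 6'. After: A=0 B=6 C=0 D=0 ZF=0 PC=3
Step 4: PC=3 exec 'MOV D, B'. After: A=0 B=6 C=0 D=6 ZF=0 PC=4
Step 5: PC=4 exec 'MUL B, 6'. After: A=0 B=36 C=0 D=6 ZF=0 PC=5
Step 6: PC=5 exec 'ADD B, 4'. After: A=0 B=40 C=0 D=6 ZF=0 PC=6
Step 7: PC=6 exec 'JMP 2'. After: A=0 B=40 C=0 D=6 ZF=0 PC=2
Step 8: PC=2 exec 'ADD B, 6'. After: A=0 B=46 C=0 D=6 ZF=0 PC=3
Step 9: PC=3 exec 'MOV D, B'. After: A=0 B=46 C=0 D=46 ZF=0 PC=4
Step 10: PC=4 exec 'MUL B, 6'. After: A=0 B=276 C=0 D=46 ZF=0 PC=5
Step 11: PC=5 exec 'ADD B, 4'. After: A=0 B=280 C=0 D=46 ZF=0 PC=6
Step 12: PC=6 exec 'JMP 2'. After: A=0 B=280 C=0 D=46 ZF=0 PC=2
Step 13: PC=2 exec 'ADD B, 6'. After: A=0 B=286 C=0 D=46 ZF=0 PC=3
Step 14: PC=3 exec 'MOV D, B'. After: A=0 B=286 C=0 D=286 ZF=0 PC=4
Step 15: PC=4 exec 'MUL B, 6'. After: A=0 B=1716 C=0 D=286 ZF=0 PC=5
After 50 steps: not halted. PC revisits the same instructions with no path to HALT; will never halt.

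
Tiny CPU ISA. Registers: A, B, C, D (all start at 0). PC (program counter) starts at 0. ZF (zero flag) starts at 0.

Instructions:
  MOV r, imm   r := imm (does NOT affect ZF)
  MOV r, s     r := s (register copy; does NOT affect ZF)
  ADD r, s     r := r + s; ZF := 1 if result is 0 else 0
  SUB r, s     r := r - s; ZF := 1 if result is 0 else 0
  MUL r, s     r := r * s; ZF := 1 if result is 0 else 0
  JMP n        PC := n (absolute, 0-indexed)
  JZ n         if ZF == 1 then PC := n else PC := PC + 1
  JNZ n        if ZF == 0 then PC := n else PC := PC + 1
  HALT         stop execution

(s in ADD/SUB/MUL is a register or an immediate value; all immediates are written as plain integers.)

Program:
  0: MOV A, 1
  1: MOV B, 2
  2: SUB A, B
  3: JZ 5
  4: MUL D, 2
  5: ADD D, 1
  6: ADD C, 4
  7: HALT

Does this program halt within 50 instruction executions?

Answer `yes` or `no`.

Answer: yes

Derivation:
Step 1: PC=0 exec 'MOV A, 1'. After: A=1 B=0 C=0 D=0 ZF=0 PC=1
Step 2: PC=1 exec 'MOV B, 2'. After: A=1 B=2 C=0 D=0 ZF=0 PC=2
Step 3: PC=2 exec 'SUB A, B'. After: A=-1 B=2 C=0 D=0 ZF=0 PC=3
Step 4: PC=3 exec 'JZ 5'. After: A=-1 B=2 C=0 D=0 ZF=0 PC=4
Step 5: PC=4 exec 'MUL D, 2'. After: A=-1 B=2 C=0 D=0 ZF=1 PC=5
Step 6: PC=5 exec 'ADD D, 1'. After: A=-1 B=2 C=0 D=1 ZF=0 PC=6
Step 7: PC=6 exec 'ADD C, 4'. After: A=-1 B=2 C=4 D=1 ZF=0 PC=7
Step 8: PC=7 exec 'HALT'. After: A=-1 B=2 C=4 D=1 ZF=0 PC=7 HALTED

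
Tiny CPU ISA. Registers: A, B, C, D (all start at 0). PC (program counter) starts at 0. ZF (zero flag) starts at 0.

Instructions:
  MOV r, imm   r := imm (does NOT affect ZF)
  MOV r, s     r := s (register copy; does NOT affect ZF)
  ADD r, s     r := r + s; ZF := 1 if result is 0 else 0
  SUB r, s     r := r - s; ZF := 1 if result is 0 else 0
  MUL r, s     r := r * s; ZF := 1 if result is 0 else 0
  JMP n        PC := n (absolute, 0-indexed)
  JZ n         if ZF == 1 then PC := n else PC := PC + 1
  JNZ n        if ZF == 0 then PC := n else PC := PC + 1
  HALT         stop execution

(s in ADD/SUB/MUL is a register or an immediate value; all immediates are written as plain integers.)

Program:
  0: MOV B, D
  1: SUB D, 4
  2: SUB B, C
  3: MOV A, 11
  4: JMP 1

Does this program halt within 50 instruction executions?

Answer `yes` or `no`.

Answer: no

Derivation:
Step 1: PC=0 exec 'MOV B, D'. After: A=0 B=0 C=0 D=0 ZF=0 PC=1
Step 2: PC=1 exec 'SUB D, 4'. After: A=0 B=0 C=0 D=-4 ZF=0 PC=2
Step 3: PC=2 exec 'SUB B, C'. After: A=0 B=0 C=0 D=-4 ZF=1 PC=3
Step 4: PC=3 exec 'MOV A, 11'. After: A=11 B=0 C=0 D=-4 ZF=1 PC=4
Step 5: PC=4 exec 'JMP 1'. After: A=11 B=0 C=0 D=-4 ZF=1 PC=1
Step 6: PC=1 exec 'SUB D, 4'. After: A=11 B=0 C=0 D=-8 ZF=0 PC=2
Step 7: PC=2 exec 'SUB B, C'. After: A=11 B=0 C=0 D=-8 ZF=1 PC=3
Step 8: PC=3 exec 'MOV A, 11'. After: A=11 B=0 C=0 D=-8 ZF=1 PC=4
Step 9: PC=4 exec 'JMP 1'. After: A=11 B=0 C=0 D=-8 ZF=1 PC=1
Step 10: PC=1 exec 'SUB D, 4'. After: A=11 B=0 C=0 D=-12 ZF=0 PC=2
Step 11: PC=2 exec 'SUB B, C'. After: A=11 B=0 C=0 D=-12 ZF=1 PC=3
Step 12: PC=3 exec 'MOV A, 11'. After: A=11 B=0 C=0 D=-12 ZF=1 PC=4
Step 13: PC=4 exec 'JMP 1'. After: A=11 B=0 C=0 D=-12 ZF=1 PC=1
Step 14: PC=1 exec 'SUB D, 4'. After: A=11 B=0 C=0 D=-16 ZF=0 PC=2
Step 15: PC=2 exec 'SUB B, C'. After: A=11 B=0 C=0 D=-16 ZF=1 PC=3
After 50 steps: not halted. PC revisits the same instructions with no path to HALT; will never halt.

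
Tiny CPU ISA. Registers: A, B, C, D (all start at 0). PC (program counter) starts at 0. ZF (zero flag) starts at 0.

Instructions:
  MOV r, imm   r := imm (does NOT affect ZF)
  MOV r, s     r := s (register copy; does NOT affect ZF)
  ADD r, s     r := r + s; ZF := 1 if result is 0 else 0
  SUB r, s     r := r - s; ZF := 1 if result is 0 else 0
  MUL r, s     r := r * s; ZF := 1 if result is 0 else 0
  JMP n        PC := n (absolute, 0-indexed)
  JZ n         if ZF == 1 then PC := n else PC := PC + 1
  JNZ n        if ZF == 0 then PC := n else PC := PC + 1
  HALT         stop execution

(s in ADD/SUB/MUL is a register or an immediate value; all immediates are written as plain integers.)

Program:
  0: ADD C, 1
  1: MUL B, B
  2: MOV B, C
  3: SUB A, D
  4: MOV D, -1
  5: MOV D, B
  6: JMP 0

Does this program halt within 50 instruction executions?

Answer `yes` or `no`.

Answer: no

Derivation:
Step 1: PC=0 exec 'ADD C, 1'. After: A=0 B=0 C=1 D=0 ZF=0 PC=1
Step 2: PC=1 exec 'MUL B, B'. After: A=0 B=0 C=1 D=0 ZF=1 PC=2
Step 3: PC=2 exec 'MOV B, C'. After: A=0 B=1 C=1 D=0 ZF=1 PC=3
Step 4: PC=3 exec 'SUB A, D'. After: A=0 B=1 C=1 D=0 ZF=1 PC=4
Step 5: PC=4 exec 'MOV D, -1'. After: A=0 B=1 C=1 D=-1 ZF=1 PC=5
Step 6: PC=5 exec 'MOV D, B'. After: A=0 B=1 C=1 D=1 ZF=1 PC=6
Step 7: PC=6 exec 'JMP 0'. After: A=0 B=1 C=1 D=1 ZF=1 PC=0
Step 8: PC=0 exec 'ADD C, 1'. After: A=0 B=1 C=2 D=1 ZF=0 PC=1
Step 9: PC=1 exec 'MUL B, B'. After: A=0 B=1 C=2 D=1 ZF=0 PC=2
Step 10: PC=2 exec 'MOV B, C'. After: A=0 B=2 C=2 D=1 ZF=0 PC=3
Step 11: PC=3 exec 'SUB A, D'. After: A=-1 B=2 C=2 D=1 ZF=0 PC=4
Step 12: PC=4 exec 'MOV D, -1'. After: A=-1 B=2 C=2 D=-1 ZF=0 PC=5
Step 13: PC=5 exec 'MOV D, B'. After: A=-1 B=2 C=2 D=2 ZF=0 PC=6
Step 14: PC=6 exec 'JMP 0'. After: A=-1 B=2 C=2 D=2 ZF=0 PC=0
Step 15: PC=0 exec 'ADD C, 1'. After: A=-1 B=2 C=3 D=2 ZF=0 PC=1
After 50 steps: not halted. PC revisits the same instructions with no path to HALT; will never halt.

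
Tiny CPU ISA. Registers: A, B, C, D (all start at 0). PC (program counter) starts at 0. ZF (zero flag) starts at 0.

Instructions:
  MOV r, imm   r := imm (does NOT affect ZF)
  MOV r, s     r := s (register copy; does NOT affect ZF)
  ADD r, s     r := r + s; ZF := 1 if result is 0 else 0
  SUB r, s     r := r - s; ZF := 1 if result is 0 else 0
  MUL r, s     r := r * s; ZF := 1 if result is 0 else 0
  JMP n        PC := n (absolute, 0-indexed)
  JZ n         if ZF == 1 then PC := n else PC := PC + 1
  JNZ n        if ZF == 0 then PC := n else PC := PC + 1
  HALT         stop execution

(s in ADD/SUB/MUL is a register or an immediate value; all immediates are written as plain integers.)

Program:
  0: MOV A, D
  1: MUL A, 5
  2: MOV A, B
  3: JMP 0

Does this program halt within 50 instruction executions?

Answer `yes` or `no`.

Answer: no

Derivation:
Step 1: PC=0 exec 'MOV A, D'. After: A=0 B=0 C=0 D=0 ZF=0 PC=1
Step 2: PC=1 exec 'MUL A, 5'. After: A=0 B=0 C=0 D=0 ZF=1 PC=2
Step 3: PC=2 exec 'MOV A, B'. After: A=0 B=0 C=0 D=0 ZF=1 PC=3
Step 4: PC=3 exec 'JMP 0'. After: A=0 B=0 C=0 D=0 ZF=1 PC=0
Step 5: PC=0 exec 'MOV A, D'. After: A=0 B=0 C=0 D=0 ZF=1 PC=1
Step 6: PC=1 exec 'MUL A, 5'. After: A=0 B=0 C=0 D=0 ZF=1 PC=2
State after step 6 equals state after step 2: the program is in a cycle of length 4 and will never halt.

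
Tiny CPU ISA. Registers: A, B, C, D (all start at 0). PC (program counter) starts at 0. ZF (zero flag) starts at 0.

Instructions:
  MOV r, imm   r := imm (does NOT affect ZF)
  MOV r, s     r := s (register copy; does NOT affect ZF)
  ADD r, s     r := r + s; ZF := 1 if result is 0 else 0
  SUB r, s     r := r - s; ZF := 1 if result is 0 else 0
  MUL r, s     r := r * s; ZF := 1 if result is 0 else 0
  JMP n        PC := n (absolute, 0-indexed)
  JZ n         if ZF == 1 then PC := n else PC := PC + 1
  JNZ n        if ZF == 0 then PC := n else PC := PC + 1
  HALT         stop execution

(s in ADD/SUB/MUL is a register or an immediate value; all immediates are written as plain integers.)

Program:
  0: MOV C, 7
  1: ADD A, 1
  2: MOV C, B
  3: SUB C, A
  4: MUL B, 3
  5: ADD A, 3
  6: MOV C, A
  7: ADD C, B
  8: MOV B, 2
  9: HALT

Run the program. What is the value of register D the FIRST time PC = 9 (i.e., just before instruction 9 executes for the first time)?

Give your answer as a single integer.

Step 1: PC=0 exec 'MOV C, 7'. After: A=0 B=0 C=7 D=0 ZF=0 PC=1
Step 2: PC=1 exec 'ADD A, 1'. After: A=1 B=0 C=7 D=0 ZF=0 PC=2
Step 3: PC=2 exec 'MOV C, B'. After: A=1 B=0 C=0 D=0 ZF=0 PC=3
Step 4: PC=3 exec 'SUB C, A'. After: A=1 B=0 C=-1 D=0 ZF=0 PC=4
Step 5: PC=4 exec 'MUL B, 3'. After: A=1 B=0 C=-1 D=0 ZF=1 PC=5
Step 6: PC=5 exec 'ADD A, 3'. After: A=4 B=0 C=-1 D=0 ZF=0 PC=6
Step 7: PC=6 exec 'MOV C, A'. After: A=4 B=0 C=4 D=0 ZF=0 PC=7
Step 8: PC=7 exec 'ADD C, B'. After: A=4 B=0 C=4 D=0 ZF=0 PC=8
Step 9: PC=8 exec 'MOV B, 2'. After: A=4 B=2 C=4 D=0 ZF=0 PC=9
First time PC=9: D=0

0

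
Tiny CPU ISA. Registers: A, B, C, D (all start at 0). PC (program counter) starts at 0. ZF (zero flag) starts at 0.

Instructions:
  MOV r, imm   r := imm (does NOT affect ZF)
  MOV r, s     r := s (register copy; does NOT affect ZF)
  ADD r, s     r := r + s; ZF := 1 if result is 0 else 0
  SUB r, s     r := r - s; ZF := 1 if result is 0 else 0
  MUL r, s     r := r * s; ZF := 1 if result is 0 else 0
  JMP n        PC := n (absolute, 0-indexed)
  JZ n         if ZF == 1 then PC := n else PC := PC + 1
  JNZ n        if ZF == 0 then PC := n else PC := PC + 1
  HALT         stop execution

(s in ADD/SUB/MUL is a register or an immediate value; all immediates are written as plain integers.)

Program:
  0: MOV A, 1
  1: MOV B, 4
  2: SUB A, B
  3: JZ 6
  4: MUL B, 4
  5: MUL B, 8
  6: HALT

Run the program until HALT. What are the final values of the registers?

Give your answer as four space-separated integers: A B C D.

Answer: -3 128 0 0

Derivation:
Step 1: PC=0 exec 'MOV A, 1'. After: A=1 B=0 C=0 D=0 ZF=0 PC=1
Step 2: PC=1 exec 'MOV B, 4'. After: A=1 B=4 C=0 D=0 ZF=0 PC=2
Step 3: PC=2 exec 'SUB A, B'. After: A=-3 B=4 C=0 D=0 ZF=0 PC=3
Step 4: PC=3 exec 'JZ 6'. After: A=-3 B=4 C=0 D=0 ZF=0 PC=4
Step 5: PC=4 exec 'MUL B, 4'. After: A=-3 B=16 C=0 D=0 ZF=0 PC=5
Step 6: PC=5 exec 'MUL B, 8'. After: A=-3 B=128 C=0 D=0 ZF=0 PC=6
Step 7: PC=6 exec 'HALT'. After: A=-3 B=128 C=0 D=0 ZF=0 PC=6 HALTED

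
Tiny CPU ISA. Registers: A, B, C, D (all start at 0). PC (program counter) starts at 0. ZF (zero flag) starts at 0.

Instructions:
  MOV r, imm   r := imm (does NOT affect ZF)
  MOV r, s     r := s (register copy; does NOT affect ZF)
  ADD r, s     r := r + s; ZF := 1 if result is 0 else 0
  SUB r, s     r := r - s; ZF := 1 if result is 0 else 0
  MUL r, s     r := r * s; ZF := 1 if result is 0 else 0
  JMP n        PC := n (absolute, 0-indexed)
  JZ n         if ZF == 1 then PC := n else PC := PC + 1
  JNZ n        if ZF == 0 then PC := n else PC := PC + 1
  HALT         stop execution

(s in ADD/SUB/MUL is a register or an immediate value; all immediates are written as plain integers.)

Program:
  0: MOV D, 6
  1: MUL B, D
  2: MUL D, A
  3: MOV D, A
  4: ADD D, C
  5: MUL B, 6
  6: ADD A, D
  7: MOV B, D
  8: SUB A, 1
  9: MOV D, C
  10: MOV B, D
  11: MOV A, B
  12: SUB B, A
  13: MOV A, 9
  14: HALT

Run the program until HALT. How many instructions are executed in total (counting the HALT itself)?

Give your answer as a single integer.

Answer: 15

Derivation:
Step 1: PC=0 exec 'MOV D, 6'. After: A=0 B=0 C=0 D=6 ZF=0 PC=1
Step 2: PC=1 exec 'MUL B, D'. After: A=0 B=0 C=0 D=6 ZF=1 PC=2
Step 3: PC=2 exec 'MUL D, A'. After: A=0 B=0 C=0 D=0 ZF=1 PC=3
Step 4: PC=3 exec 'MOV D, A'. After: A=0 B=0 C=0 D=0 ZF=1 PC=4
Step 5: PC=4 exec 'ADD D, C'. After: A=0 B=0 C=0 D=0 ZF=1 PC=5
Step 6: PC=5 exec 'MUL B, 6'. After: A=0 B=0 C=0 D=0 ZF=1 PC=6
Step 7: PC=6 exec 'ADD A, D'. After: A=0 B=0 C=0 D=0 ZF=1 PC=7
Step 8: PC=7 exec 'MOV B, D'. After: A=0 B=0 C=0 D=0 ZF=1 PC=8
Step 9: PC=8 exec 'SUB A, 1'. After: A=-1 B=0 C=0 D=0 ZF=0 PC=9
Step 10: PC=9 exec 'MOV D, C'. After: A=-1 B=0 C=0 D=0 ZF=0 PC=10
Step 11: PC=10 exec 'MOV B, D'. After: A=-1 B=0 C=0 D=0 ZF=0 PC=11
Step 12: PC=11 exec 'MOV A, B'. After: A=0 B=0 C=0 D=0 ZF=0 PC=12
Step 13: PC=12 exec 'SUB B, A'. After: A=0 B=0 C=0 D=0 ZF=1 PC=13
Step 14: PC=13 exec 'MOV A, 9'. After: A=9 B=0 C=0 D=0 ZF=1 PC=14
Step 15: PC=14 exec 'HALT'. After: A=9 B=0 C=0 D=0 ZF=1 PC=14 HALTED
Total instructions executed: 15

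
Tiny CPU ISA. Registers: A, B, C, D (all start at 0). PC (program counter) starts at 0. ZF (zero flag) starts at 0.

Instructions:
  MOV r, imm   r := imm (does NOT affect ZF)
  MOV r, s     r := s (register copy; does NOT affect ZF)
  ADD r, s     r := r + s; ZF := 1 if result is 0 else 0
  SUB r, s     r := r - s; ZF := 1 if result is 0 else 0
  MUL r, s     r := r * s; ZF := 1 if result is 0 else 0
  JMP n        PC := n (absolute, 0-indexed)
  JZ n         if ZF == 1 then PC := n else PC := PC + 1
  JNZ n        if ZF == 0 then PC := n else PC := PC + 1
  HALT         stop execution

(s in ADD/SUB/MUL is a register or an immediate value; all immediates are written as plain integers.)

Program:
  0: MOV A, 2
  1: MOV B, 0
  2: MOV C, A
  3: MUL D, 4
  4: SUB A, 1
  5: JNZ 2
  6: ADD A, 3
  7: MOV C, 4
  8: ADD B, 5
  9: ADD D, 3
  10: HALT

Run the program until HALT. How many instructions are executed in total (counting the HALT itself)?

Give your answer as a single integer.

Answer: 15

Derivation:
Step 1: PC=0 exec 'MOV A, 2'. After: A=2 B=0 C=0 D=0 ZF=0 PC=1
Step 2: PC=1 exec 'MOV B, 0'. After: A=2 B=0 C=0 D=0 ZF=0 PC=2
Step 3: PC=2 exec 'MOV C, A'. After: A=2 B=0 C=2 D=0 ZF=0 PC=3
Step 4: PC=3 exec 'MUL D, 4'. After: A=2 B=0 C=2 D=0 ZF=1 PC=4
Step 5: PC=4 exec 'SUB A, 1'. After: A=1 B=0 C=2 D=0 ZF=0 PC=5
Step 6: PC=5 exec 'JNZ 2'. After: A=1 B=0 C=2 D=0 ZF=0 PC=2
Step 7: PC=2 exec 'MOV C, A'. After: A=1 B=0 C=1 D=0 ZF=0 PC=3
Step 8: PC=3 exec 'MUL D, 4'. After: A=1 B=0 C=1 D=0 ZF=1 PC=4
Step 9: PC=4 exec 'SUB A, 1'. After: A=0 B=0 C=1 D=0 ZF=1 PC=5
Step 10: PC=5 exec 'JNZ 2'. After: A=0 B=0 C=1 D=0 ZF=1 PC=6
Step 11: PC=6 exec 'ADD A, 3'. After: A=3 B=0 C=1 D=0 ZF=0 PC=7
Step 12: PC=7 exec 'MOV C, 4'. After: A=3 B=0 C=4 D=0 ZF=0 PC=8
Step 13: PC=8 exec 'ADD B, 5'. After: A=3 B=5 C=4 D=0 ZF=0 PC=9
Step 14: PC=9 exec 'ADD D, 3'. After: A=3 B=5 C=4 D=3 ZF=0 PC=10
Step 15: PC=10 exec 'HALT'. After: A=3 B=5 C=4 D=3 ZF=0 PC=10 HALTED
Total instructions executed: 15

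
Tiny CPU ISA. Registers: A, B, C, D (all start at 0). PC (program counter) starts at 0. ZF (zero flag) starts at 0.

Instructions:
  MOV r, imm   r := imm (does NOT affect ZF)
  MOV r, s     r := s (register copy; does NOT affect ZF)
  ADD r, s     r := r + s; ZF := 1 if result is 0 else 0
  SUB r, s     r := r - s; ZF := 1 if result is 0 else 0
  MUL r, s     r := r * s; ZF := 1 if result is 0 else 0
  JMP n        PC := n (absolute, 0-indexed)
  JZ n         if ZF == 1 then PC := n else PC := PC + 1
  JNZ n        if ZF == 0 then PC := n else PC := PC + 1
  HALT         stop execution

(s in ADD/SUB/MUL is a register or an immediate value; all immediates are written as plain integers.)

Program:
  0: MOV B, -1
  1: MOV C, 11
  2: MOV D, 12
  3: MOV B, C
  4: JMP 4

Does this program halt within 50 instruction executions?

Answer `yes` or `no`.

Step 1: PC=0 exec 'MOV B, -1'. After: A=0 B=-1 C=0 D=0 ZF=0 PC=1
Step 2: PC=1 exec 'MOV C, 11'. After: A=0 B=-1 C=11 D=0 ZF=0 PC=2
Step 3: PC=2 exec 'MOV D, 12'. After: A=0 B=-1 C=11 D=12 ZF=0 PC=3
Step 4: PC=3 exec 'MOV B, C'. After: A=0 B=11 C=11 D=12 ZF=0 PC=4
Step 5: PC=4 exec 'JMP 4'. After: A=0 B=11 C=11 D=12 ZF=0 PC=4
State after step 5 equals state after step 4: the program is in a cycle of length 1 and will never halt.

Answer: no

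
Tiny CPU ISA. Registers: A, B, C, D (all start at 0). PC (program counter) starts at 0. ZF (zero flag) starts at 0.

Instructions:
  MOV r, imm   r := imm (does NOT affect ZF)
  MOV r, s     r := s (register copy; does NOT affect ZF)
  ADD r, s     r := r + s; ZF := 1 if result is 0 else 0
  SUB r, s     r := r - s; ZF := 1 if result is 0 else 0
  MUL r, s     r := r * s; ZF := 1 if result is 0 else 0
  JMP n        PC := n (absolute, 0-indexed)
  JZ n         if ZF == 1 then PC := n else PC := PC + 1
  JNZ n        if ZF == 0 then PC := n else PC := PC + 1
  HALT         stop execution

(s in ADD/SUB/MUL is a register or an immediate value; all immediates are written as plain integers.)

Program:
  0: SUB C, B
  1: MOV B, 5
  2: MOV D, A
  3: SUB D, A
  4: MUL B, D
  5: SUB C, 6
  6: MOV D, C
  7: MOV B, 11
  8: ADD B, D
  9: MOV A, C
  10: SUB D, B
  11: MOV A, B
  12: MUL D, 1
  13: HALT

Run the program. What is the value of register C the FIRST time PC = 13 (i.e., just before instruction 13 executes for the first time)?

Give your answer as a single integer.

Step 1: PC=0 exec 'SUB C, B'. After: A=0 B=0 C=0 D=0 ZF=1 PC=1
Step 2: PC=1 exec 'MOV B, 5'. After: A=0 B=5 C=0 D=0 ZF=1 PC=2
Step 3: PC=2 exec 'MOV D, A'. After: A=0 B=5 C=0 D=0 ZF=1 PC=3
Step 4: PC=3 exec 'SUB D, A'. After: A=0 B=5 C=0 D=0 ZF=1 PC=4
Step 5: PC=4 exec 'MUL B, D'. After: A=0 B=0 C=0 D=0 ZF=1 PC=5
Step 6: PC=5 exec 'SUB C, 6'. After: A=0 B=0 C=-6 D=0 ZF=0 PC=6
Step 7: PC=6 exec 'MOV D, C'. After: A=0 B=0 C=-6 D=-6 ZF=0 PC=7
Step 8: PC=7 exec 'MOV B, 11'. After: A=0 B=11 C=-6 D=-6 ZF=0 PC=8
Step 9: PC=8 exec 'ADD B, D'. After: A=0 B=5 C=-6 D=-6 ZF=0 PC=9
Step 10: PC=9 exec 'MOV A, C'. After: A=-6 B=5 C=-6 D=-6 ZF=0 PC=10
Step 11: PC=10 exec 'SUB D, B'. After: A=-6 B=5 C=-6 D=-11 ZF=0 PC=11
Step 12: PC=11 exec 'MOV A, B'. After: A=5 B=5 C=-6 D=-11 ZF=0 PC=12
Step 13: PC=12 exec 'MUL D, 1'. After: A=5 B=5 C=-6 D=-11 ZF=0 PC=13
First time PC=13: C=-6

-6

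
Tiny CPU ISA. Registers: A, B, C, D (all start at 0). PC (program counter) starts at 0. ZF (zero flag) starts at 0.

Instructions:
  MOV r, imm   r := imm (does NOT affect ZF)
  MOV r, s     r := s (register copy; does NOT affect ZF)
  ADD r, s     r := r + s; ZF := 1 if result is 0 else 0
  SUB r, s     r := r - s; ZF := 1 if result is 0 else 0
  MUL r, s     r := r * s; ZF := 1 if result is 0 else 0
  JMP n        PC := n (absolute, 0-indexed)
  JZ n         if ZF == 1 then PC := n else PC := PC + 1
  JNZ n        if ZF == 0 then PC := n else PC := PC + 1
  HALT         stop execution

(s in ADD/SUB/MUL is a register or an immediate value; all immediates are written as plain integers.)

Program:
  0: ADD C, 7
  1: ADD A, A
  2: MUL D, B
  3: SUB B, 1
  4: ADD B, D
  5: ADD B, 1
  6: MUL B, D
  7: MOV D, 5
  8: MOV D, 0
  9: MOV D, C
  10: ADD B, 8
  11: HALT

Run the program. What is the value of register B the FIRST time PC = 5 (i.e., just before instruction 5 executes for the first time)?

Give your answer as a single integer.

Step 1: PC=0 exec 'ADD C, 7'. After: A=0 B=0 C=7 D=0 ZF=0 PC=1
Step 2: PC=1 exec 'ADD A, A'. After: A=0 B=0 C=7 D=0 ZF=1 PC=2
Step 3: PC=2 exec 'MUL D, B'. After: A=0 B=0 C=7 D=0 ZF=1 PC=3
Step 4: PC=3 exec 'SUB B, 1'. After: A=0 B=-1 C=7 D=0 ZF=0 PC=4
Step 5: PC=4 exec 'ADD B, D'. After: A=0 B=-1 C=7 D=0 ZF=0 PC=5
First time PC=5: B=-1

-1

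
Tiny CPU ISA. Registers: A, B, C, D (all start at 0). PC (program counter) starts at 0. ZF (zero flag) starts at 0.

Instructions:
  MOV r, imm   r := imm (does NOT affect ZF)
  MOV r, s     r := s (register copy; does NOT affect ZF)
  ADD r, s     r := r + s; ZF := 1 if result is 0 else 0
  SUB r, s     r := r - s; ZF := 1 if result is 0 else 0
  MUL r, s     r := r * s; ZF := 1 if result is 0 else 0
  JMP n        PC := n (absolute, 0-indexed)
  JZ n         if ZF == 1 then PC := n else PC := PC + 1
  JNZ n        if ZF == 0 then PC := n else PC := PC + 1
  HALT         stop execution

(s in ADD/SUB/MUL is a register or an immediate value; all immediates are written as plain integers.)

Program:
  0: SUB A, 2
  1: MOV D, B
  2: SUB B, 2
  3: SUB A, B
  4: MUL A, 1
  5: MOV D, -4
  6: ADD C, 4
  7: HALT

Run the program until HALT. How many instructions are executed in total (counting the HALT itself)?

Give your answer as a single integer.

Answer: 8

Derivation:
Step 1: PC=0 exec 'SUB A, 2'. After: A=-2 B=0 C=0 D=0 ZF=0 PC=1
Step 2: PC=1 exec 'MOV D, B'. After: A=-2 B=0 C=0 D=0 ZF=0 PC=2
Step 3: PC=2 exec 'SUB B, 2'. After: A=-2 B=-2 C=0 D=0 ZF=0 PC=3
Step 4: PC=3 exec 'SUB A, B'. After: A=0 B=-2 C=0 D=0 ZF=1 PC=4
Step 5: PC=4 exec 'MUL A, 1'. After: A=0 B=-2 C=0 D=0 ZF=1 PC=5
Step 6: PC=5 exec 'MOV D, -4'. After: A=0 B=-2 C=0 D=-4 ZF=1 PC=6
Step 7: PC=6 exec 'ADD C, 4'. After: A=0 B=-2 C=4 D=-4 ZF=0 PC=7
Step 8: PC=7 exec 'HALT'. After: A=0 B=-2 C=4 D=-4 ZF=0 PC=7 HALTED
Total instructions executed: 8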